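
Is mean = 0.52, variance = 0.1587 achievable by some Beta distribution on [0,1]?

For any Beta, Var(X) < E[X]·(1−E[X]).
Here μ(1−μ) = 0.52×0.48 = 0.2496, and 0.1587 < 0.2496.

Yes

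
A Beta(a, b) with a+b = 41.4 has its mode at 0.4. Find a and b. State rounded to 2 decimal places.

a = 16.76, b = 24.64

Mode = (a−1)/(κ−2) with κ = a+b, so a−1 = 0.4·39.4 = 15.76.
a = 16.76; b = κ − a = 24.64.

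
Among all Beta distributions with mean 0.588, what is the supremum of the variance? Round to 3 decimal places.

0.242

Var = μ(1−μ)/(α+β+1), which approaches μ(1−μ) as α+β → 0.
So the supremum is μ(1−μ) = 0.588×0.412 = 0.242.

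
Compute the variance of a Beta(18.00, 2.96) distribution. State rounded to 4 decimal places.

μ = 18.00/20.96 = 0.858779; Var = μ(1−μ)/(α+β+1) = 0.1212779/21.96 = 0.0055.

0.0055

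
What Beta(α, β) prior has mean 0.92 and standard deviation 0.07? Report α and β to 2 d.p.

α = 12.90, β = 1.12

Variance = 0.07² = 0.0049. The moment-matching identity α+β = μ(1−μ)/Var − 1 gives
α+β = 0.0736/0.0049 − 1 = 14.0204, so α = μ·14.0204 = 12.90 and β = (1−μ)·14.0204 = 1.12.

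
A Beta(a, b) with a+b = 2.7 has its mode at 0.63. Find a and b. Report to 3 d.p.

For a,b>1 the mode is (a−1)/(a+b−2), so a = mode·(κ−2)+1 = 0.63×0.7+1 = 1.441.
And b = (1−mode)·(κ−2)+1 = 0.37×0.7+1 = 1.259.

a = 1.441, b = 1.259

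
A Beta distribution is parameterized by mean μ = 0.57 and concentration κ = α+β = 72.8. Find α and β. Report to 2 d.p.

α = 41.50, β = 31.30

α = μκ = 0.57×72.8 = 41.50 and β = (1−μ)κ = 0.43×72.8 = 31.30.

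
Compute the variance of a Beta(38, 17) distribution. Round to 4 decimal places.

0.0038

α+β = 55 and αβ = 646, so Var = αβ/[(α+β)²(α+β+1)] = 646/169400 = 0.0038.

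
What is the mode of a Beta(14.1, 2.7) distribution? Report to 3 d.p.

0.885

The density x^(α−1)(1−x)^(β−1) is maximised at (α−1)/(α+β−2) = 13.1/14.8 = 0.885.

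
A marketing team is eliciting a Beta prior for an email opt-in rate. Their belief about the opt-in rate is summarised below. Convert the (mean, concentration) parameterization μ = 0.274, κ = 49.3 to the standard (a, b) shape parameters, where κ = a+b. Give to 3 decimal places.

a = 13.508, b = 35.792

a = μκ = 0.274×49.3 = 13.508 and b = (1−μ)κ = 0.726×49.3 = 35.792.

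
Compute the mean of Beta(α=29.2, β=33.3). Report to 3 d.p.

The Beta mean is α/(α+β) = 29.2/(29.2+33.3) = 0.467.

0.467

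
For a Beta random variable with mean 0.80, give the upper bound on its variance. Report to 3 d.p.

0.160

For fixed mean μ the Beta variance is μ(1−μ)/(α+β+1), increasing as α+β decreases.
Its least upper bound (not attained) is μ(1−μ) = 0.80·0.20 = 0.160.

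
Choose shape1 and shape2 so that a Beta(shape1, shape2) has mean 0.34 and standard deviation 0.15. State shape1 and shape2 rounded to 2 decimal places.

shape1 = 3.05, shape2 = 5.92

First σ² = 0.0225. Setting shape1 = μn, shape2 = (1−μ)n with n = shape1+shape2,
μ(1−μ)/(n+1) = 0.0225 ⇒ n+1 = 0.2244/0.0225 = 9.9733 ⇒ n = 8.9733.
Hence shape1 = 0.34×8.9733 = 3.05, shape2 = 0.66×8.9733 = 5.92.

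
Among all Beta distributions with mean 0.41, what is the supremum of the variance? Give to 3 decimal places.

For fixed mean μ the Beta variance is μ(1−μ)/(α+β+1), increasing as α+β decreases.
Its least upper bound (not attained) is μ(1−μ) = 0.41·0.59 = 0.242.

0.242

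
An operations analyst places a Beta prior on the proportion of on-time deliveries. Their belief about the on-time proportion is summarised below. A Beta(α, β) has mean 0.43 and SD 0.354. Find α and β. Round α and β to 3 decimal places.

σ² = 0.354² = 0.125316.
With s = α+β, Var = μ(1−μ)/(s+1), so s+1 = (0.43×0.57)/0.125316 = 1.9559 and s = 0.9559.
α = μs = 0.411, β = (1−μ)s = 0.545.

α = 0.411, β = 0.545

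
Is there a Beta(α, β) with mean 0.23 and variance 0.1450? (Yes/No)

Yes

The Beta variance bound is σ² < μ(1−μ).
Here μ(1−μ) = 0.23×0.77 = 0.1771, and 0.1450 < 0.1771.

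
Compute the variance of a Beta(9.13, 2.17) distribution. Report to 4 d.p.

0.0126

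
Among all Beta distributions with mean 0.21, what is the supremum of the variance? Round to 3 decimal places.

For fixed mean μ the Beta variance is μ(1−μ)/(α+β+1), increasing as α+β decreases.
Its least upper bound (not attained) is μ(1−μ) = 0.21·0.79 = 0.166.

0.166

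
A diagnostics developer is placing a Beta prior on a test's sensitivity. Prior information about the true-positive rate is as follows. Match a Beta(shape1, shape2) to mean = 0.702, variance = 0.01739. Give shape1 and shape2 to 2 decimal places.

Let s = shape1+shape2. The Beta variance is μ(1−μ)/(s+1).
So s+1 = μ(1−μ)/σ² = (0.702×0.298)/0.01739 = 0.209196/0.01739 = 12.0297, giving s = 11.0297.
Then shape1 = μs = 0.702×11.0297 = 7.74 and shape2 = (1−μ)s = 0.298×11.0297 = 3.29.

shape1 = 7.74, shape2 = 3.29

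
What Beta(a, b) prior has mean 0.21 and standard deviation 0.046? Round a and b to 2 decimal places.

σ² = 0.046² = 0.002116.
With s = a+b, Var = μ(1−μ)/(s+1), so s+1 = (0.21×0.79)/0.002116 = 78.4026 and s = 77.4026.
a = μs = 16.25, b = (1−μ)s = 61.15.

a = 16.25, b = 61.15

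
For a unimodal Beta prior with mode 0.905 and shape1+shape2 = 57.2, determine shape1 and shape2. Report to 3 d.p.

shape1 = 50.956, shape2 = 6.244

For shape1,shape2>1 the mode is (shape1−1)/(shape1+shape2−2), so shape1 = mode·(κ−2)+1 = 0.905×55.2+1 = 50.956.
And shape2 = (1−mode)·(κ−2)+1 = 0.095×55.2+1 = 6.244.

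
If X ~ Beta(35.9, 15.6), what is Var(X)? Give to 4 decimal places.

Var = αβ/[(α+β)²(α+β+1)] = (35.9×15.6)/(51.5²×52.5) = 560.04/139243.125 = 0.0040.

0.0040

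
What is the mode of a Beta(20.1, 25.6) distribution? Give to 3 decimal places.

The density x^(α−1)(1−x)^(β−1) is maximised at (α−1)/(α+β−2) = 19.1/43.7 = 0.437.

0.437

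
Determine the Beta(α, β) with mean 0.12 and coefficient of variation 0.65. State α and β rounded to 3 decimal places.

α = 1.963, β = 14.394

σ = CV·μ = 0.65×0.12 = 0.07800, so σ² = 0.006084.
s+1 = μ(1−μ)/σ² = 0.1056/0.006084 = 17.3570, so s = α+β = 16.3570.
α = μs = 1.963, β = (1−μ)s = 14.394.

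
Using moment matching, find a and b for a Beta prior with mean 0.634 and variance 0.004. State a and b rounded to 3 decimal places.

a = 36.145, b = 20.866

Let s = a+b. The Beta variance is μ(1−μ)/(s+1).
So s+1 = μ(1−μ)/σ² = (0.634×0.366)/0.004 = 0.232044/0.004 = 58.0110, giving s = 57.0110.
Then a = μs = 0.634×57.0110 = 36.145 and b = (1−μ)s = 0.366×57.0110 = 20.866.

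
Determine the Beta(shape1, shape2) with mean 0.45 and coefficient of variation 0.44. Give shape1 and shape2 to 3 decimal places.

shape1 = 2.391, shape2 = 2.922

Var = (CV·μ)² = (0.44×0.45)² = 0.039204.
shape1+shape2 = μ(1−μ)/Var − 1 = 0.2475/0.039204 − 1 = 5.3131.
Thus shape1 = 0.45·5.3131 = 2.391 and shape2 = 0.55·5.3131 = 2.922.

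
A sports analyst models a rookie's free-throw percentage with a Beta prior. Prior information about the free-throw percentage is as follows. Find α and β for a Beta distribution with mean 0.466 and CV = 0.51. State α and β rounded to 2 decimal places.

α = 1.59, β = 1.82

σ = CV·μ = 0.51×0.466 = 0.23766, so σ² = 0.056482.
s+1 = μ(1−μ)/σ² = 0.248844/0.056482 = 4.4057, so s = α+β = 3.4057.
α = μs = 1.59, β = (1−μ)s = 1.82.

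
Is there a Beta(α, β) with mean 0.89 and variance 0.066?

A Beta with mean μ has variance μ(1−μ)/(α+β+1) < μ(1−μ).
Here μ(1−μ) = 0.89×0.11 = 0.0979, and 0.066 < 0.0979.

Yes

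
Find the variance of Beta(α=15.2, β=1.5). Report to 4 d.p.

0.0046

α+β = 16.7 and αβ = 22.80, so Var = αβ/[(α+β)²(α+β+1)] = 22.80/4936.353 = 0.0046.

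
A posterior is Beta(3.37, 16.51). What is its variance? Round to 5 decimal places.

α+β = 19.88 and αβ = 55.6387, so Var = αβ/[(α+β)²(α+β+1)] = 55.6387/8252.076672 = 0.00674.

0.00674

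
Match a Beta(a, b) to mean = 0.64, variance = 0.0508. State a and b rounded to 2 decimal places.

a = 2.26, b = 1.27

By moment matching, a+b = μ(1−μ)/σ² − 1 = (0.64·0.36)/0.0508 − 1 = 4.5354 − 1 = 3.5354.
Since a/(a+b) = μ, a = 0.64·3.5354 = 2.26 and b = 0.36·3.5354 = 1.27.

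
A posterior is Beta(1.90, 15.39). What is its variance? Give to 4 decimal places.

0.0053

α+β = 17.29 and αβ = 29.2410, so Var = αβ/[(α+β)²(α+β+1)] = 29.2410/5467.687589 = 0.0053.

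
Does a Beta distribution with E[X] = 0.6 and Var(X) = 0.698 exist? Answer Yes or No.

A Beta with mean μ has variance μ(1−μ)/(α+β+1) < μ(1−μ).
Here μ(1−μ) = 0.6×0.4 = 0.24, and 0.698 ≥ 0.24.

No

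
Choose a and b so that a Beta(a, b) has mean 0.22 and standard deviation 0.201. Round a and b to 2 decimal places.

a = 0.71, b = 2.53

First σ² = 0.040401. Setting a = μn, b = (1−μ)n with n = a+b,
μ(1−μ)/(n+1) = 0.040401 ⇒ n+1 = 0.1716/0.040401 = 4.2474 ⇒ n = 3.2474.
Hence a = 0.22×3.2474 = 0.71, b = 0.78×3.2474 = 2.53.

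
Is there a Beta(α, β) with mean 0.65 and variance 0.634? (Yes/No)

For any Beta, Var(X) < E[X]·(1−E[X]).
Here μ(1−μ) = 0.65×0.35 = 0.2275, and 0.634 ≥ 0.2275.

No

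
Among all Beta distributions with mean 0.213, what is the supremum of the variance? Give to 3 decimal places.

Var = μ(1−μ)/(α+β+1), which approaches μ(1−μ) as α+β → 0.
So the supremum is μ(1−μ) = 0.213×0.787 = 0.168.

0.168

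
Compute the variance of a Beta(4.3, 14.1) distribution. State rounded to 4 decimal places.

0.0092

μ = 4.3/18.4 = 0.233696; Var = μ(1−μ)/(α+β+1) = 0.1790820/19.4 = 0.0092.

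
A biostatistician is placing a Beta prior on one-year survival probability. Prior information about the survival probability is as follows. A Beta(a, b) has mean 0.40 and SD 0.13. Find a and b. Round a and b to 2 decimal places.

a = 5.28, b = 7.92

σ² = 0.13² = 0.0169.
With s = a+b, Var = μ(1−μ)/(s+1), so s+1 = (0.40×0.60)/0.0169 = 14.2012 and s = 13.2012.
a = μs = 5.28, b = (1−μ)s = 7.92.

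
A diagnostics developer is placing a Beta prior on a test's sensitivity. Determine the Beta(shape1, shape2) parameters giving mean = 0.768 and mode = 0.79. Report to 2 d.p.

Let s = shape1+shape2. Mean gives shape1 = μs = 0.768s; mode gives (shape1−1)/(s−2) = 0.79.
Substituting: 0.768s − 1 = 0.79(s−2) = 0.79s − 1.58, so -0.022s = -0.58 and s = 26.3636.
Then shape1 = 0.768×26.3636 = 20.25 and shape2 = s−shape1 = 6.12.

shape1 = 20.25, shape2 = 6.12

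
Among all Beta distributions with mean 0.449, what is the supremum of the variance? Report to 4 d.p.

For fixed mean μ the Beta variance is μ(1−μ)/(α+β+1), increasing as α+β decreases.
Its least upper bound (not attained) is μ(1−μ) = 0.449·0.551 = 0.2474.

0.2474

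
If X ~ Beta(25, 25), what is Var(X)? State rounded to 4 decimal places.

μ = 25/50 = 0.500000; Var = μ(1−μ)/(α+β+1) = 0.2500000/51 = 0.0049.

0.0049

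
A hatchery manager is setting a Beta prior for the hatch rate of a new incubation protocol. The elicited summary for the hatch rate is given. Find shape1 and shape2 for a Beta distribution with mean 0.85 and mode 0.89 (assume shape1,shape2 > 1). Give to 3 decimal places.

Let s = shape1+shape2. Mean gives shape1 = μs = 0.85s; mode gives (shape1−1)/(s−2) = 0.89.
Substituting: 0.85s − 1 = 0.89(s−2) = 0.89s − 1.78, so -0.04s = -0.78 and s = 19.5000.
Then shape1 = 0.85×19.5000 = 16.575 and shape2 = s−shape1 = 2.925.

shape1 = 16.575, shape2 = 2.925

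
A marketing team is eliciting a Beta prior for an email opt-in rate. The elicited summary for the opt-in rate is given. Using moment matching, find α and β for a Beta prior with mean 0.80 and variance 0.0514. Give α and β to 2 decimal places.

α = 1.69, β = 0.42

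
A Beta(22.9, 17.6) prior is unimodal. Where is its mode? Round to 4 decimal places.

0.5688

The density x^(α−1)(1−x)^(β−1) is maximised at (α−1)/(α+β−2) = 21.9/38.5 = 0.5688.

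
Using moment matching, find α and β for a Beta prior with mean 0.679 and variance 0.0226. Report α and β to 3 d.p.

α = 5.869, β = 2.775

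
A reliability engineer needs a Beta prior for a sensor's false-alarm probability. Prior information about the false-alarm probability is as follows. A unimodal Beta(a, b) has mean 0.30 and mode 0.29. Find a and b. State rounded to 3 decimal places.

Let s = a+b. Mean gives a = μs = 0.30s; mode gives (a−1)/(s−2) = 0.29.
Substituting: 0.30s − 1 = 0.29(s−2) = 0.29s − 0.58, so 0.01s = 0.42 and s = 42.0000.
Then a = 0.30×42.0000 = 12.600 and b = s−a = 29.400.

a = 12.600, b = 29.400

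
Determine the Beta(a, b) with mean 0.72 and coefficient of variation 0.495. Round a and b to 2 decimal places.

a = 0.42, b = 0.16

Var = (CV·μ)² = (0.495×0.72)² = 0.127021.
a+b = μ(1−μ)/Var − 1 = 0.2016/0.127021 − 1 = 0.5871.
Thus a = 0.72·0.5871 = 0.42 and b = 0.28·0.5871 = 0.16.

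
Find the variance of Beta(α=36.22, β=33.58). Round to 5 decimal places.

α+β = 69.80 and αβ = 1216.2676, so Var = αβ/[(α+β)²(α+β+1)] = 1216.2676/344940.432000 = 0.00353.

0.00353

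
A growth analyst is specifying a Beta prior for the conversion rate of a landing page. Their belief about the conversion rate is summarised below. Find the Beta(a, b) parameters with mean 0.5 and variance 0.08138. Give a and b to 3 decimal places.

a = 1.036, b = 1.036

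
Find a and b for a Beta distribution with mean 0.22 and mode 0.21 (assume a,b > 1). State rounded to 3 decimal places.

With s = a+b: μ = a/s and mode = (a−1)/(s−2). Eliminating a = μs,
μs − 1 = m(s−2) ⇒ s(μ−m) = 1−2m ⇒ s = 0.58/0.01 = 58.0000.
So a = μs = 12.760, b = (1−μ)s = 45.240.

a = 12.760, b = 45.240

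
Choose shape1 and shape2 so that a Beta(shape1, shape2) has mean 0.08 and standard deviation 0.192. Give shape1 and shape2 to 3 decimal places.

σ² = 0.192² = 0.036864.
With s = shape1+shape2, Var = μ(1−μ)/(s+1), so s+1 = (0.08×0.92)/0.036864 = 1.9965 and s = 0.9965.
shape1 = μs = 0.080, shape2 = (1−μ)s = 0.917.

shape1 = 0.080, shape2 = 0.917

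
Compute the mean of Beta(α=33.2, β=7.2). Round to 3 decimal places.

E[X] = α/(α+β) = 33.2/40.4 = 0.822.

0.822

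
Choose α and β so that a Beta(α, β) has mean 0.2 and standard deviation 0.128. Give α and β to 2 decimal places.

Variance = 0.128² = 0.016384. The moment-matching identity α+β = μ(1−μ)/Var − 1 gives
α+β = 0.16/0.016384 − 1 = 8.7656, so α = μ·8.7656 = 1.75 and β = (1−μ)·8.7656 = 7.01.

α = 1.75, β = 7.01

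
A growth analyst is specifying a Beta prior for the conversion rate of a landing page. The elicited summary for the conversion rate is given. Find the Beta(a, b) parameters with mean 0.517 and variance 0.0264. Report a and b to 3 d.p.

Let s = a+b. The Beta variance is μ(1−μ)/(s+1).
So s+1 = μ(1−μ)/σ² = (0.517×0.483)/0.0264 = 0.249711/0.0264 = 9.4588, giving s = 8.4588.
Then a = μs = 0.517×8.4588 = 4.373 and b = (1−μ)s = 0.483×8.4588 = 4.086.

a = 4.373, b = 4.086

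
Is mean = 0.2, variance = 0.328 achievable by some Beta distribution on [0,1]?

No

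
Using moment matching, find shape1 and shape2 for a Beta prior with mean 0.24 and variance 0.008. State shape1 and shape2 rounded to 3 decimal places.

shape1 = 5.232, shape2 = 16.568

Let s = shape1+shape2. The Beta variance is μ(1−μ)/(s+1).
So s+1 = μ(1−μ)/σ² = (0.24×0.76)/0.008 = 0.1824/0.008 = 22.8000, giving s = 21.8000.
Then shape1 = μs = 0.24×21.8000 = 5.232 and shape2 = (1−μ)s = 0.76×21.8000 = 16.568.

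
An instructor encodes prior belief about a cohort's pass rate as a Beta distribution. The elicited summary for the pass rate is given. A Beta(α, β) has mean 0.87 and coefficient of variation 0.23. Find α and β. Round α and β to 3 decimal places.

α = 1.587, β = 0.237

Var = (CV·μ)² = (0.23×0.87)² = 0.040040.
α+β = μ(1−μ)/Var − 1 = 0.1131/0.040040 − 1 = 1.8247.
Thus α = 0.87·1.8247 = 1.587 and β = 0.13·1.8247 = 0.237.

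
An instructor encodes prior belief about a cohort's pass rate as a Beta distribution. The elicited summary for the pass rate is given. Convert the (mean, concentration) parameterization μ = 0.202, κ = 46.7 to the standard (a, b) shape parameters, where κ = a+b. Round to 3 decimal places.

a = 9.433, b = 37.267

a = μκ = 0.202×46.7 = 9.433 and b = (1−μ)κ = 0.798×46.7 = 37.267.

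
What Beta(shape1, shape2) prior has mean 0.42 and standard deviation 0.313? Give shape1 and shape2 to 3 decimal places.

shape1 = 0.624, shape2 = 0.862

σ² = 0.313² = 0.097969.
With s = shape1+shape2, Var = μ(1−μ)/(s+1), so s+1 = (0.42×0.58)/0.097969 = 2.4865 and s = 1.4865.
shape1 = μs = 0.624, shape2 = (1−μ)s = 0.862.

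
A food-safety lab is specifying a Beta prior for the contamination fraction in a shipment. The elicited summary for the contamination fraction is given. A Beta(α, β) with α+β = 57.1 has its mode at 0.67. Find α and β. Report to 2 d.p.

α = 37.92, β = 19.18

Since the density peak of Beta(α,β) is at (α−1)/(α+β−2),
α = 1 + 0.67(57.1−2) = 37.92 and β = 57.1 − 37.92 = 19.18.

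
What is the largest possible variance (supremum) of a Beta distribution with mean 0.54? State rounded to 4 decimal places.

Var = μ(1−μ)/(α+β+1), which approaches μ(1−μ) as α+β → 0.
So the supremum is μ(1−μ) = 0.54×0.46 = 0.2484.

0.2484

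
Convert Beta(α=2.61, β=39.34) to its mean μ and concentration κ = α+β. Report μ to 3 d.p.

κ = α+β = 2.61+39.34 = 41.95; μ = α/κ = 2.61/41.95 = 0.062.

μ = 0.062, κ = 41.95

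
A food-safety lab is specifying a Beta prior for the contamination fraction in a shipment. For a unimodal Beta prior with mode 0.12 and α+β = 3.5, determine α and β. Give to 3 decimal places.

Mode = (α−1)/(κ−2) with κ = α+β, so α−1 = 0.12·1.5 = 0.180.
α = 1.180; β = κ − α = 2.320.

α = 1.180, β = 2.320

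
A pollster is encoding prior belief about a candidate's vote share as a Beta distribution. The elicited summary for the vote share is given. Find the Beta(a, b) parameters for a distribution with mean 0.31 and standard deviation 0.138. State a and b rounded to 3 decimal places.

First σ² = 0.019044. Setting a = μn, b = (1−μ)n with n = a+b,
μ(1−μ)/(n+1) = 0.019044 ⇒ n+1 = 0.2139/0.019044 = 11.2319 ⇒ n = 10.2319.
Hence a = 0.31×10.2319 = 3.172, b = 0.69×10.2319 = 7.060.

a = 3.172, b = 7.060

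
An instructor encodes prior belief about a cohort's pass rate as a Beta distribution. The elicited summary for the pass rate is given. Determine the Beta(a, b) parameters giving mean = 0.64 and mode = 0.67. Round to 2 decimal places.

With s = a+b: μ = a/s and mode = (a−1)/(s−2). Eliminating a = μs,
μs − 1 = m(s−2) ⇒ s(μ−m) = 1−2m ⇒ s = -0.34/-0.03 = 11.3333.
So a = μs = 7.25, b = (1−μ)s = 4.08.

a = 7.25, b = 4.08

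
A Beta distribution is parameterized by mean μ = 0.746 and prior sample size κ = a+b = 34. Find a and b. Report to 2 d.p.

a = 25.36, b = 8.64

a = μκ = 0.746×34 = 25.36 and b = (1−μ)κ = 0.254×34 = 8.64.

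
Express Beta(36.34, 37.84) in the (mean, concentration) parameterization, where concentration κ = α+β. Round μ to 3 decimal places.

μ = 0.490, κ = 74.18

κ = α+β = 36.34+37.84 = 74.18; μ = α/κ = 36.34/74.18 = 0.490.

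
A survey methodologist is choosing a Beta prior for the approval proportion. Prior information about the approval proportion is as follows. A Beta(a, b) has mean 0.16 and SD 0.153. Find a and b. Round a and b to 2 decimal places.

First σ² = 0.023409. Setting a = μn, b = (1−μ)n with n = a+b,
μ(1−μ)/(n+1) = 0.023409 ⇒ n+1 = 0.1344/0.023409 = 5.7414 ⇒ n = 4.7414.
Hence a = 0.16×4.7414 = 0.76, b = 0.84×4.7414 = 3.98.

a = 0.76, b = 3.98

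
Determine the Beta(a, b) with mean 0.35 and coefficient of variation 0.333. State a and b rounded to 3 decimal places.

Var = (CV·μ)² = (0.333×0.35)² = 0.013584.
a+b = μ(1−μ)/Var − 1 = 0.2275/0.013584 − 1 = 15.7478.
Thus a = 0.35·15.7478 = 5.512 and b = 0.65·15.7478 = 10.236.

a = 5.512, b = 10.236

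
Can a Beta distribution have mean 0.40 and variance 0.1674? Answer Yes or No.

The Beta variance bound is σ² < μ(1−μ).
Here μ(1−μ) = 0.40×0.60 = 0.2400, and 0.1674 < 0.2400.

Yes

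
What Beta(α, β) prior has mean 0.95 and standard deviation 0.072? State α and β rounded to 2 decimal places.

α = 7.75, β = 0.41

σ² = 0.072² = 0.005184.
With s = α+β, Var = μ(1−μ)/(s+1), so s+1 = (0.95×0.05)/0.005184 = 9.1628 and s = 8.1628.
α = μs = 7.75, β = (1−μ)s = 0.41.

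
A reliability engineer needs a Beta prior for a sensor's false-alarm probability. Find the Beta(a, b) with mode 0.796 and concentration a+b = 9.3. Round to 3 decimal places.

For a,b>1 the mode is (a−1)/(a+b−2), so a = mode·(κ−2)+1 = 0.796×7.3+1 = 6.811.
And b = (1−mode)·(κ−2)+1 = 0.204×7.3+1 = 2.489.

a = 6.811, b = 2.489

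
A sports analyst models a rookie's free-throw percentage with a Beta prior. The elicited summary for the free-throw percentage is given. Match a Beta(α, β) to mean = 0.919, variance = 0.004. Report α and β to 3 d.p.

α = 16.183, β = 1.426

By moment matching, α+β = μ(1−μ)/σ² − 1 = (0.919·0.081)/0.004 − 1 = 18.6097 − 1 = 17.6097.
Since α/(α+β) = μ, α = 0.919·17.6097 = 16.183 and β = 0.081·17.6097 = 1.426.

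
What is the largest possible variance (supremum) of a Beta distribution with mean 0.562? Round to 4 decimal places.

0.2462

Var = μ(1−μ)/(α+β+1), which approaches μ(1−μ) as α+β → 0.
So the supremum is μ(1−μ) = 0.562×0.438 = 0.2462.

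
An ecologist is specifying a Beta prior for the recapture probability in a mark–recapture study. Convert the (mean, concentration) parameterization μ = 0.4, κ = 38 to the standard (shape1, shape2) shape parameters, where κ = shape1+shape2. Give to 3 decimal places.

shape1 = 15.200, shape2 = 22.800

shape1 = μκ = 0.4×38 = 15.200 and shape2 = (1−μ)κ = 0.6×38 = 22.800.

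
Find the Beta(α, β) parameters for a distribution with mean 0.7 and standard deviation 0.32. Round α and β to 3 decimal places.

Variance = 0.32² = 0.1024. The moment-matching identity α+β = μ(1−μ)/Var − 1 gives
α+β = 0.21/0.1024 − 1 = 1.0508, so α = μ·1.0508 = 0.736 and β = (1−μ)·1.0508 = 0.315.

α = 0.736, β = 0.315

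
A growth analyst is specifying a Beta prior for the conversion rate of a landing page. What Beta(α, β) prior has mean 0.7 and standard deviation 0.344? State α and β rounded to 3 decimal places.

α = 0.542, β = 0.232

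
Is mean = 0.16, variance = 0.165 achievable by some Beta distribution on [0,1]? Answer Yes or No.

No

A Beta with mean μ has variance μ(1−μ)/(α+β+1) < μ(1−μ).
Here μ(1−μ) = 0.16×0.84 = 0.1344, and 0.165 ≥ 0.1344.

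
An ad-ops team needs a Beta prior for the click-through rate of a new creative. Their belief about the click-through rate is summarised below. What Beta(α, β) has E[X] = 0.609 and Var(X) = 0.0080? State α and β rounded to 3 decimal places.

Let s = α+β. The Beta variance is μ(1−μ)/(s+1).
So s+1 = μ(1−μ)/σ² = (0.609×0.391)/0.0080 = 0.238119/0.0080 = 29.7649, giving s = 28.7649.
Then α = μs = 0.609×28.7649 = 17.518 and β = (1−μ)s = 0.391×28.7649 = 11.247.

α = 17.518, β = 11.247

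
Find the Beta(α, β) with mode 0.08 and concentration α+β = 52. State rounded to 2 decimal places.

Mode = (α−1)/(κ−2) with κ = α+β, so α−1 = 0.08·50 = 4.00.
α = 5.00; β = κ − α = 47.00.

α = 5.00, β = 47.00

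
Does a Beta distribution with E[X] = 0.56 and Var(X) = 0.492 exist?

No

For any Beta, Var(X) < E[X]·(1−E[X]).
Here μ(1−μ) = 0.56×0.44 = 0.2464, and 0.492 ≥ 0.2464.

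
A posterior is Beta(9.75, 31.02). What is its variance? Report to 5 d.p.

0.00436

μ = 9.75/40.77 = 0.239146; Var = μ(1−μ)/(α+β+1) = 0.1819554/41.77 = 0.00436.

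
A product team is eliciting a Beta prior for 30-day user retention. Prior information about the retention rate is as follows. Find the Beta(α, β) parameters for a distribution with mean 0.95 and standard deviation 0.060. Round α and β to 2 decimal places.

α = 11.58, β = 0.61

σ² = 0.060² = 0.003600.
With s = α+β, Var = μ(1−μ)/(s+1), so s+1 = (0.95×0.05)/0.003600 = 13.1944 and s = 12.1944.
α = μs = 11.58, β = (1−μ)s = 0.61.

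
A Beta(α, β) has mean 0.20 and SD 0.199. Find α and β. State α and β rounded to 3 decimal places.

Variance = 0.199² = 0.039601. The moment-matching identity α+β = μ(1−μ)/Var − 1 gives
α+β = 0.1600/0.039601 − 1 = 3.0403, so α = μ·3.0403 = 0.608 and β = (1−μ)·3.0403 = 2.432.

α = 0.608, β = 2.432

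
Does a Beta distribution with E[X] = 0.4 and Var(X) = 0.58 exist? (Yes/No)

No

A Beta with mean μ has variance μ(1−μ)/(α+β+1) < μ(1−μ).
Here μ(1−μ) = 0.4×0.6 = 0.24, and 0.58 ≥ 0.24.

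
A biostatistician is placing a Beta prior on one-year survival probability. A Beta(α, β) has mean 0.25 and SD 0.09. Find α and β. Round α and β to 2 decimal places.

α = 5.54, β = 16.61

Variance = 0.09² = 0.0081. The moment-matching identity α+β = μ(1−μ)/Var − 1 gives
α+β = 0.1875/0.0081 − 1 = 22.1481, so α = μ·22.1481 = 5.54 and β = (1−μ)·22.1481 = 16.61.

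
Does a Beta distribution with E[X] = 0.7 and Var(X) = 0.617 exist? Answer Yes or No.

No

The Beta variance bound is σ² < μ(1−μ).
Here μ(1−μ) = 0.7×0.3 = 0.21, and 0.617 ≥ 0.21.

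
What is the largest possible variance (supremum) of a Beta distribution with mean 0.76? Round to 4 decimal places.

0.1824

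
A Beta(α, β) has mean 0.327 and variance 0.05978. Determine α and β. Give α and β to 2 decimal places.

α = 0.88, β = 1.80

By moment matching, α+β = μ(1−μ)/σ² − 1 = (0.327·0.673)/0.05978 − 1 = 3.6813 − 1 = 2.6813.
Since α/(α+β) = μ, α = 0.327·2.6813 = 0.88 and β = 0.673·2.6813 = 1.80.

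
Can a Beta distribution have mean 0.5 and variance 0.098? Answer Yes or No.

Yes

For any Beta, Var(X) < E[X]·(1−E[X]).
Here μ(1−μ) = 0.5×0.5 = 0.25, and 0.098 < 0.25.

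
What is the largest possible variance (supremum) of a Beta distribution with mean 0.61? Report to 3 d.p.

For fixed mean μ the Beta variance is μ(1−μ)/(α+β+1), increasing as α+β decreases.
Its least upper bound (not attained) is μ(1−μ) = 0.61·0.39 = 0.238.

0.238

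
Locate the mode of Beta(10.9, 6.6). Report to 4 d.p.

0.6387

The density x^(α−1)(1−x)^(β−1) is maximised at (α−1)/(α+β−2) = 9.9/15.5 = 0.6387.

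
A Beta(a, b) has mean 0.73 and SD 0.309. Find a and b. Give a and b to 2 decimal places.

a = 0.78, b = 0.29

Variance = 0.309² = 0.095481. The moment-matching identity a+b = μ(1−μ)/Var − 1 gives
a+b = 0.1971/0.095481 − 1 = 1.0643, so a = μ·1.0643 = 0.78 and b = (1−μ)·1.0643 = 0.29.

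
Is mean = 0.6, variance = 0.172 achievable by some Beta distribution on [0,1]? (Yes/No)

Yes

For any Beta, Var(X) < E[X]·(1−E[X]).
Here μ(1−μ) = 0.6×0.4 = 0.24, and 0.172 < 0.24.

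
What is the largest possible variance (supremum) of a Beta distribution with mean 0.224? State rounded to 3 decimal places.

0.174

For fixed mean μ the Beta variance is μ(1−μ)/(α+β+1), increasing as α+β decreases.
Its least upper bound (not attained) is μ(1−μ) = 0.224·0.776 = 0.174.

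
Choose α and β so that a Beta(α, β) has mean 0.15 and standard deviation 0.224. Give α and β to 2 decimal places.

α = 0.23, β = 1.31

Variance = 0.224² = 0.050176. The moment-matching identity α+β = μ(1−μ)/Var − 1 gives
α+β = 0.1275/0.050176 − 1 = 1.5411, so α = μ·1.5411 = 0.23 and β = (1−μ)·1.5411 = 1.31.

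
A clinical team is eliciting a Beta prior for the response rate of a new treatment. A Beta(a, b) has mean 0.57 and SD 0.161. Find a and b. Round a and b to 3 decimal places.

a = 4.820, b = 3.636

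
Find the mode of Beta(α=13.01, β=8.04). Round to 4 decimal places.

The density x^(α−1)(1−x)^(β−1) is maximised at (α−1)/(α+β−2) = 12.01/19.05 = 0.6304.

0.6304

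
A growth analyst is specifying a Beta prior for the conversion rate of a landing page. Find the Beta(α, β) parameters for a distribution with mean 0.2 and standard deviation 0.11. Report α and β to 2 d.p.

α = 2.44, β = 9.78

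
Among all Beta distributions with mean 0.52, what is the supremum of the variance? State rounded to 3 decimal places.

0.250

Var = μ(1−μ)/(α+β+1), which approaches μ(1−μ) as α+β → 0.
So the supremum is μ(1−μ) = 0.52×0.48 = 0.250.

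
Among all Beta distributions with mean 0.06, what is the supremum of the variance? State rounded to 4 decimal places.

0.0564

Var = μ(1−μ)/(α+β+1), which approaches μ(1−μ) as α+β → 0.
So the supremum is μ(1−μ) = 0.06×0.94 = 0.0564.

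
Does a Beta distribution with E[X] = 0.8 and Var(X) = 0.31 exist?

A Beta with mean μ has variance μ(1−μ)/(α+β+1) < μ(1−μ).
Here μ(1−μ) = 0.8×0.2 = 0.16, and 0.31 ≥ 0.16.

No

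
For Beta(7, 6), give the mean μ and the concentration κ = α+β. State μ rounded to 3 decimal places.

κ = α+β = 7+6 = 13; μ = α/κ = 7/13 = 0.538.

μ = 0.538, κ = 13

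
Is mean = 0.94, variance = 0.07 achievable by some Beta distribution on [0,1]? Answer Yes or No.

No

For any Beta, Var(X) < E[X]·(1−E[X]).
Here μ(1−μ) = 0.94×0.06 = 0.0564, and 0.07 ≥ 0.0564.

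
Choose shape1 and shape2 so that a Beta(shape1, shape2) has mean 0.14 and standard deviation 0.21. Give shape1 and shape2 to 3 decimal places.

shape1 = 0.242, shape2 = 1.488

Variance = 0.21² = 0.0441. The moment-matching identity shape1+shape2 = μ(1−μ)/Var − 1 gives
shape1+shape2 = 0.1204/0.0441 − 1 = 1.7302, so shape1 = μ·1.7302 = 0.242 and shape2 = (1−μ)·1.7302 = 1.488.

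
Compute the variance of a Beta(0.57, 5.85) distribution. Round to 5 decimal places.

0.01090

Var = αβ/[(α+β)²(α+β+1)] = (0.57×5.85)/(6.42²×7.42) = 3.3345/305.825688 = 0.01090.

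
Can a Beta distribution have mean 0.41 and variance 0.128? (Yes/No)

Yes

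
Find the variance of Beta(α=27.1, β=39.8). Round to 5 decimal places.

0.00355

Var = αβ/[(α+β)²(α+β+1)] = (27.1×39.8)/(66.9²×67.9) = 1078.58/303893.919 = 0.00355.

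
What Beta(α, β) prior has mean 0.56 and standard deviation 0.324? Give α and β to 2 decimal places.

α = 0.75, β = 0.59

σ² = 0.324² = 0.104976.
With s = α+β, Var = μ(1−μ)/(s+1), so s+1 = (0.56×0.44)/0.104976 = 2.3472 and s = 1.3472.
α = μs = 0.75, β = (1−μ)s = 0.59.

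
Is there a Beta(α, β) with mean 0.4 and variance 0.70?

No

A Beta with mean μ has variance μ(1−μ)/(α+β+1) < μ(1−μ).
Here μ(1−μ) = 0.4×0.6 = 0.24, and 0.70 ≥ 0.24.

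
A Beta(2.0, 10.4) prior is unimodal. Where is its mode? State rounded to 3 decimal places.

With α,β > 1, mode = (α−1)/(α+β−2) = 1.0/10.4 = 0.096.

0.096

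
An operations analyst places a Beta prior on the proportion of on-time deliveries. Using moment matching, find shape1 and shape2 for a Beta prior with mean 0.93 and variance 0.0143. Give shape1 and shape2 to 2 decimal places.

Let s = shape1+shape2. The Beta variance is μ(1−μ)/(s+1).
So s+1 = μ(1−μ)/σ² = (0.93×0.07)/0.0143 = 0.0651/0.0143 = 4.5524, giving s = 3.5524.
Then shape1 = μs = 0.93×3.5524 = 3.30 and shape2 = (1−μ)s = 0.07×3.5524 = 0.25.

shape1 = 3.30, shape2 = 0.25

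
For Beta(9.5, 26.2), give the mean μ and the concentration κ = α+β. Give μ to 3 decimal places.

κ = α+β = 9.5+26.2 = 35.7; μ = α/κ = 9.5/35.7 = 0.266.

μ = 0.266, κ = 35.7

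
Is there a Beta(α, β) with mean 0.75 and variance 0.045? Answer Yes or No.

A Beta with mean μ has variance μ(1−μ)/(α+β+1) < μ(1−μ).
Here μ(1−μ) = 0.75×0.25 = 0.1875, and 0.045 < 0.1875.

Yes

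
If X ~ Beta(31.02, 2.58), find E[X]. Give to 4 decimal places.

0.9232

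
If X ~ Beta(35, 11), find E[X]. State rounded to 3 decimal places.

E[X] = α/(α+β) = 35/46 = 0.761.

0.761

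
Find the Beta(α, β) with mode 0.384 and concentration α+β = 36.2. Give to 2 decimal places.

α = 14.13, β = 22.07

For α,β>1 the mode is (α−1)/(α+β−2), so α = mode·(κ−2)+1 = 0.384×34.2+1 = 14.13.
And β = (1−mode)·(κ−2)+1 = 0.616×34.2+1 = 22.07.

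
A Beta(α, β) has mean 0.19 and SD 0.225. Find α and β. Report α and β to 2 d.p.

σ² = 0.225² = 0.050625.
With s = α+β, Var = μ(1−μ)/(s+1), so s+1 = (0.19×0.81)/0.050625 = 3.0400 and s = 2.0400.
α = μs = 0.39, β = (1−μ)s = 1.65.

α = 0.39, β = 1.65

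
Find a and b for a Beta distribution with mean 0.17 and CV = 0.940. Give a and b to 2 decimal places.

σ = CV·μ = 0.940×0.17 = 0.15980, so σ² = 0.025536.
s+1 = μ(1−μ)/σ² = 0.1411/0.025536 = 5.5255, so s = a+b = 4.5255.
a = μs = 0.77, b = (1−μ)s = 3.76.

a = 0.77, b = 3.76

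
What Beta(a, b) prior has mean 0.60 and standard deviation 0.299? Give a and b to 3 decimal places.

a = 1.011, b = 0.674

Variance = 0.299² = 0.089401. The moment-matching identity a+b = μ(1−μ)/Var − 1 gives
a+b = 0.2400/0.089401 − 1 = 1.6845, so a = μ·1.6845 = 1.011 and b = (1−μ)·1.6845 = 0.674.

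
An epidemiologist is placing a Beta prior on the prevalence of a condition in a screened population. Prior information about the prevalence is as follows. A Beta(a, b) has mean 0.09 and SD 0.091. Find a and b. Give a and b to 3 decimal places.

a = 0.800, b = 8.090

First σ² = 0.008281. Setting a = μn, b = (1−μ)n with n = a+b,
μ(1−μ)/(n+1) = 0.008281 ⇒ n+1 = 0.0819/0.008281 = 9.8901 ⇒ n = 8.8901.
Hence a = 0.09×8.8901 = 0.800, b = 0.91×8.8901 = 8.090.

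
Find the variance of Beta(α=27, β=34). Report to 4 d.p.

Var = αβ/[(α+β)²(α+β+1)] = (27×34)/(61²×62) = 918/230702 = 0.0040.

0.0040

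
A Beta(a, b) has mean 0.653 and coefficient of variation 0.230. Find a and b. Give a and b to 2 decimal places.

a = 5.91, b = 3.14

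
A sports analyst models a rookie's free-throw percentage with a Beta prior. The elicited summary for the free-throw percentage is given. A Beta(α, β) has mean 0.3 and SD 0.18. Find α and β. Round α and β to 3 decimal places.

α = 1.644, β = 3.837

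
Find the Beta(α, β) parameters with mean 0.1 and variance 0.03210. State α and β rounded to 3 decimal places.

Let s = α+β. The Beta variance is μ(1−μ)/(s+1).
So s+1 = μ(1−μ)/σ² = (0.1×0.9)/0.03210 = 0.09/0.03210 = 2.8037, giving s = 1.8037.
Then α = μs = 0.1×1.8037 = 0.180 and β = (1−μ)s = 0.9×1.8037 = 1.623.

α = 0.180, β = 1.623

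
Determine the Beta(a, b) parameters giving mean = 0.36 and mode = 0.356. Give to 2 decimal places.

With s = a+b: μ = a/s and mode = (a−1)/(s−2). Eliminating a = μs,
μs − 1 = m(s−2) ⇒ s(μ−m) = 1−2m ⇒ s = 0.288/0.004 = 72.0000.
So a = μs = 25.92, b = (1−μ)s = 46.08.

a = 25.92, b = 46.08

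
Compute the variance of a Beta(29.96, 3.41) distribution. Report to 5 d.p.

μ = 29.96/33.37 = 0.897812; Var = μ(1−μ)/(α+β+1) = 0.0917453/34.37 = 0.00267.

0.00267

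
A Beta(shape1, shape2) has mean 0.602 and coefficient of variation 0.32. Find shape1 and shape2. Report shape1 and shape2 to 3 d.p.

shape1 = 3.285, shape2 = 2.172

Var = (CV·μ)² = (0.32×0.602)² = 0.037110.
shape1+shape2 = μ(1−μ)/Var − 1 = 0.239596/0.037110 − 1 = 5.4563.
Thus shape1 = 0.602·5.4563 = 3.285 and shape2 = 0.398·5.4563 = 2.172.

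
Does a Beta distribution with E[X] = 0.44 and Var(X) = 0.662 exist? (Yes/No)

No

The Beta variance bound is σ² < μ(1−μ).
Here μ(1−μ) = 0.44×0.56 = 0.2464, and 0.662 ≥ 0.2464.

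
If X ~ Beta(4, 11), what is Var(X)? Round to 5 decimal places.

μ = 4/15 = 0.266667; Var = μ(1−μ)/(α+β+1) = 0.1955556/16 = 0.01222.

0.01222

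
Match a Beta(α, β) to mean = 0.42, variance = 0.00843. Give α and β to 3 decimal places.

α = 11.717, β = 16.180

By moment matching, α+β = μ(1−μ)/σ² − 1 = (0.42·0.58)/0.00843 − 1 = 28.8968 − 1 = 27.8968.
Since α/(α+β) = μ, α = 0.42·27.8968 = 11.717 and β = 0.58·27.8968 = 16.180.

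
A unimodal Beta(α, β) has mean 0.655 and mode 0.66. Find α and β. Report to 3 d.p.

α = 41.920, β = 22.080

With s = α+β: μ = α/s and mode = (α−1)/(s−2). Eliminating α = μs,
μs − 1 = m(s−2) ⇒ s(μ−m) = 1−2m ⇒ s = -0.32/-0.005 = 64.0000.
So α = μs = 41.920, β = (1−μ)s = 22.080.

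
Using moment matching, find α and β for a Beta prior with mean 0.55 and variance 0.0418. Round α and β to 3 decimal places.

Write ν = α+β; then α = μν and Var = μ(1−μ)/(ν+1).
ν = μ(1−μ)/Var − 1 = 0.2475/0.0418 − 1 = 4.9211.
α = 0.55·4.9211 = 2.707, β = 0.45·4.9211 = 2.214.

α = 2.707, β = 2.214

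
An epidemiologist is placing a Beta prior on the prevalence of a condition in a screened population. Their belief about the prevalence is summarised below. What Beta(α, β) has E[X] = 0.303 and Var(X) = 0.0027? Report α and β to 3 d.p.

Let s = α+β. The Beta variance is μ(1−μ)/(s+1).
So s+1 = μ(1−μ)/σ² = (0.303×0.697)/0.0027 = 0.211191/0.0027 = 78.2189, giving s = 77.2189.
Then α = μs = 0.303×77.2189 = 23.397 and β = (1−μ)s = 0.697×77.2189 = 53.822.

α = 23.397, β = 53.822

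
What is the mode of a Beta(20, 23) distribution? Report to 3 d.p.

0.463

With α,β > 1, mode = (α−1)/(α+β−2) = 19/41 = 0.463.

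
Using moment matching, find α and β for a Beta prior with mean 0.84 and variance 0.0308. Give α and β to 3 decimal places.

By moment matching, α+β = μ(1−μ)/σ² − 1 = (0.84·0.16)/0.0308 − 1 = 4.3636 − 1 = 3.3636.
Since α/(α+β) = μ, α = 0.84·3.3636 = 2.825 and β = 0.16·3.3636 = 0.538.

α = 2.825, β = 0.538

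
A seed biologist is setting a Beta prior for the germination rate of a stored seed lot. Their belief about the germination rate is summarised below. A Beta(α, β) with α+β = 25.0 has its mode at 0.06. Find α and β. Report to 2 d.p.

α = 2.38, β = 22.62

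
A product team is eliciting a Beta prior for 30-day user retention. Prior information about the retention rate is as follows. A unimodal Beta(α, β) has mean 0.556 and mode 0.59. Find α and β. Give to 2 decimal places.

With s = α+β: μ = α/s and mode = (α−1)/(s−2). Eliminating α = μs,
μs − 1 = m(s−2) ⇒ s(μ−m) = 1−2m ⇒ s = -0.18/-0.034 = 5.2941.
So α = μs = 2.94, β = (1−μ)s = 2.35.

α = 2.94, β = 2.35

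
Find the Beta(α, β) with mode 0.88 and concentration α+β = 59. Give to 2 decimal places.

α = 51.16, β = 7.84

Since the density peak of Beta(α,β) is at (α−1)/(α+β−2),
α = 1 + 0.88(59−2) = 51.16 and β = 59 − 51.16 = 7.84.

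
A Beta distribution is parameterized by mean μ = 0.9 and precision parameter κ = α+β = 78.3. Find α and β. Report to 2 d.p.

α = μκ = 0.9×78.3 = 70.47 and β = (1−μ)κ = 0.1×78.3 = 7.83.

α = 70.47, β = 7.83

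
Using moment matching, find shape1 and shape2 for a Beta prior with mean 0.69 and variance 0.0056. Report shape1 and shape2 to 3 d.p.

Let s = shape1+shape2. The Beta variance is μ(1−μ)/(s+1).
So s+1 = μ(1−μ)/σ² = (0.69×0.31)/0.0056 = 0.2139/0.0056 = 38.1964, giving s = 37.1964.
Then shape1 = μs = 0.69×37.1964 = 25.666 and shape2 = (1−μ)s = 0.31×37.1964 = 11.531.

shape1 = 25.666, shape2 = 11.531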